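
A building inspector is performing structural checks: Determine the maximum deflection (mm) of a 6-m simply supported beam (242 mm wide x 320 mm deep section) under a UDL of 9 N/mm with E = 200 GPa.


I = 242 * 320^3 / 12 = 660821333.33 mm^4
L = 6000.0 mm, w = 9 N/mm, E = 200000.0 MPa
delta = 5 * w * L^4 / (384 * E * I)
= 5 * 9 * 6000.0^4 / (384 * 200000.0 * 660821333.33)
= 1.1491 mm

1.1491 mm


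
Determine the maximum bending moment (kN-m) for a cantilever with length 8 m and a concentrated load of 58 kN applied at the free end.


For a cantilever with a point load at the free end:
M_max = P * L = 58 * 8 = 464 kN-m

464 kN-m


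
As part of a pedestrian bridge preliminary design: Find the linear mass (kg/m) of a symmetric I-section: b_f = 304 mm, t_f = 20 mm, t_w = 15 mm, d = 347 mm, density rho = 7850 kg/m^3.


A_flanges = 2 * 304 * 20 = 12160 mm^2
A_web = (347 - 2 * 20) * 15 = 4605 mm^2
A_total = 12160 + 4605 = 16765 mm^2 = 0.016765 m^2
Weight = rho * A = 7850 * 0.016765 = 131.6053 kg/m

131.6053 kg/m


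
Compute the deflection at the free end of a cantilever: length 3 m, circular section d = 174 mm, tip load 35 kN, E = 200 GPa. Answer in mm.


I = pi * d^4 / 64 = pi * 174^4 / 64 = 44995273.07 mm^4
L = 3000.0 mm, P = 35000.0 N, E = 200000.0 MPa
delta = P * L^3 / (3 * E * I)
= 35000.0 * 3000.0^3 / (3 * 200000.0 * 44995273.07)
= 35.0037 mm

35.0037 mm


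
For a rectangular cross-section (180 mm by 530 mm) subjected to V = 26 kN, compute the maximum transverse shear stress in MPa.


A = b * h = 180 * 530 = 95400 mm^2
V = 26 kN = 26000.0 N
tau_max = 1.5 * V / A = 1.5 * 26000.0 / 95400
= 0.4088 MPa

0.4088 MPa


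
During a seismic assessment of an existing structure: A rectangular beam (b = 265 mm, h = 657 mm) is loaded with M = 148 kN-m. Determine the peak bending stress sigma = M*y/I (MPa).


I = b * h^3 / 12 = 265 * 657^3 / 12 = 6262687428.75 mm^4
y = h / 2 = 657 / 2 = 328.5 mm
M = 148 kN-m = 148000000.0 N-mm
sigma = M * y / I = 148000000.0 * 328.5 / 6262687428.75
= 7.76 MPa

7.76 MPa


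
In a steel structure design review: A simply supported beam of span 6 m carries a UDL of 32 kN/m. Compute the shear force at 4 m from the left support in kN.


R_A = w * L / 2 = 32 * 6 / 2 = 96.0 kN
V(x) = R_A - w * x = 96.0 - 32 * 4
= -32.0 kN

-32.0 kN


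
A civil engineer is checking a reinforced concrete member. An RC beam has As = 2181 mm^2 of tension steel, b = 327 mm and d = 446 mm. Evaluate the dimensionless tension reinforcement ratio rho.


rho = As / (b * d)
= 2181 / (327 * 446)
= 2181 / 145842
= 0.014955 (dimensionless)

0.014955 (dimensionless)


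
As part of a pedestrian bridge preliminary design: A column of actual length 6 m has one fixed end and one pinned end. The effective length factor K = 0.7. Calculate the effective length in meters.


L_eff = K * L
= 0.7 * 6
= 4.2 m

4.2 m


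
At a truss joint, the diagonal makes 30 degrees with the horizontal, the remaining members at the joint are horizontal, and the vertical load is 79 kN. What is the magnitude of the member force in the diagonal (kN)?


At the joint, only the diagonal has a vertical component, so vertical equilibrium gives:
F * sin(30) = 79
F = 79 / sin(30)
= 79 / 0.5
= 158.0 kN

158.0 kN


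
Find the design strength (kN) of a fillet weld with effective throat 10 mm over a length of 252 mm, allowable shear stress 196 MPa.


Strength = throat * length * allowable stress
= 10 * 252 * 196 N
= 493920 N
= 493.92 kN

493.92 kN


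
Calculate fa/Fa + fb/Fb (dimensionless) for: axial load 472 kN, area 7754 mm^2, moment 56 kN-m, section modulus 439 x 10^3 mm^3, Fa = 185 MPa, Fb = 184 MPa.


f_a = P / A = 472000.0 / 7754 = 60.8718 MPa
f_b = M / S = 56000000.0 / 439000.0 = 127.5626 MPa
Ratio = f_a / Fa + f_b / Fb
= 60.8718 / 185 + 127.5626 / 184
= 1.0223 (dimensionless)

1.0223 (dimensionless)


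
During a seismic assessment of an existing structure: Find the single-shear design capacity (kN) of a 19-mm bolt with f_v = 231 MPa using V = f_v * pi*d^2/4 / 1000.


A = pi * d^2 / 4 = pi * 19^2 / 4 = 283.5287 mm^2
V = f_v * A / 1000 = 231 * 283.5287 / 1000
= 65.4951 kN

65.4951 kN


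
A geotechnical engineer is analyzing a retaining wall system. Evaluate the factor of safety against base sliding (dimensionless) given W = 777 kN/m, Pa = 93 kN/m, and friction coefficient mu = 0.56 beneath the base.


Resisting force = mu * W = 0.56 * 777 = 435.12 kN/m
FOS = Resisting / Driving = 435.12 / 93
= 4.6787 (dimensionless)

4.6787 (dimensionless)


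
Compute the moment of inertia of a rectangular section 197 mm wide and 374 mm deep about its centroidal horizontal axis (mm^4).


I = b * h^3 / 12
= 197 * 374^3 / 12
= 197 * 52313624 / 12
= 858815327.33 mm^4

858815327.33 mm^4


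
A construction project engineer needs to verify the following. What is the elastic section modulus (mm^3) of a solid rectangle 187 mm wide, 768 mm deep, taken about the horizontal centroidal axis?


S = b * h^2 / 6
= 187 * 768^2 / 6
= 187 * 589824 / 6
= 18382848.0 mm^3

18382848.0 mm^3


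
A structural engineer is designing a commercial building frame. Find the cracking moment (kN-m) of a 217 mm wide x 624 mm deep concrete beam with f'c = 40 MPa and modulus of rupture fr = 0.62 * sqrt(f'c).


fr = 0.62 * sqrt(40) = 0.62 * 6.3246 = 3.9212 MPa
I = 217 * 624^3 / 12 = 4393718784.0 mm^4
y_t = 312.0 mm
M_cr = fr * I / y_t = 3.9212 * 4393718784.0 / 312.0 N-mm
= 55.2204 kN-m

55.2204 kN-m


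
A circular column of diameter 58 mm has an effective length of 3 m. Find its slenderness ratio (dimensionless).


Radius of gyration r = d / 4 = 58 / 4 = 14.5 mm
L_eff = 3000.0 mm
Slenderness ratio = L / r = 3000.0 / 14.5 = 206.9 (dimensionless)

206.9 (dimensionless)


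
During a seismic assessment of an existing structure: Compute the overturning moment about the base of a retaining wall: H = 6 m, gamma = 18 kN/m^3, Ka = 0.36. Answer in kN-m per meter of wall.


Pa = 0.5 * Ka * gamma * H^2
= 0.5 * 0.36 * 18 * 6^2
= 116.64 kN/m
Arm = H / 3 = 6 / 3 = 2.0 m
Mo = Pa * arm = Pa * H / 3 = 116.64 * 6 / 3 = 233.28 kN-m/m

233.28 kN-m/m


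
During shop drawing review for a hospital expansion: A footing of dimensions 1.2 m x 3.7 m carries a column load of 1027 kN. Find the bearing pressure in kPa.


A = 1.2 * 3.7 = 4.44 m^2
q = P / A = 1027 / 4.44
= 231.3063 kPa

231.3063 kPa


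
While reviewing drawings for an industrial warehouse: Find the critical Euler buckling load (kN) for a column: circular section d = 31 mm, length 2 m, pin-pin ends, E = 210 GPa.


I = pi * d^4 / 64 = 45333.23 mm^4
L = 2000.0 mm
P_cr = pi^2 * E * I / L^2
= 9.8696 * 210000.0 * 45333.23 / 2000.0^2
= 23489.61 N = 23.4896 kN

23.4896 kN


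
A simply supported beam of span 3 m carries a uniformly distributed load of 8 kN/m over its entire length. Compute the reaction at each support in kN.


Total load = w * L = 8 * 3 = 24 kN
By symmetry, each reaction R = total / 2 = 24 / 2 = 12.0 kN

12.0 kN


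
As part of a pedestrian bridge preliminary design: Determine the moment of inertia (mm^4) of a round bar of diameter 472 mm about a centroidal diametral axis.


r = d / 2 = 472 / 2 = 236.0 mm
I = pi * r^4 / 4 = pi * 236.0^4 / 4
= 2436339987.1 mm^4

2436339987.1 mm^4


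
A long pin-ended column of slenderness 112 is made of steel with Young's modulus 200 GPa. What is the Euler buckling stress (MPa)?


sigma_cr = pi^2 * E / lambda^2
= 9.8696 * 200000.0 / 112^2
= 9.8696 * 200000.0 / 12544
= 157.3598 MPa

157.3598 MPa


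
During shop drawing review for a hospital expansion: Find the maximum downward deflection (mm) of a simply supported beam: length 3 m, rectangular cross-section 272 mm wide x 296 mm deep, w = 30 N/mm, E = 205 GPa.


I = 272 * 296^3 / 12 = 587844949.33 mm^4
L = 3000.0 mm, w = 30 N/mm, E = 205000.0 MPa
delta = 5 * w * L^4 / (384 * E * I)
= 5 * 30 * 3000.0^4 / (384 * 205000.0 * 587844949.33)
= 0.2626 mm

0.2626 mm


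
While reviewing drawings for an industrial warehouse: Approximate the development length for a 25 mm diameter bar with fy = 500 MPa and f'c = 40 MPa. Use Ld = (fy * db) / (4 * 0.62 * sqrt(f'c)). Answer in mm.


Ld = (fy * db) / (4 * 0.62 * sqrt(f'c))
= (500 * 25) / (4 * 0.62 * sqrt(40))
= 12500 / 15.6849
= 796.94 mm

796.94 mm


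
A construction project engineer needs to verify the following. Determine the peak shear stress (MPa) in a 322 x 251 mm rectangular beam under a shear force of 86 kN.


A = b * h = 322 * 251 = 80822 mm^2
V = 86 kN = 86000.0 N
tau_max = 1.5 * V / A = 1.5 * 86000.0 / 80822
= 1.5961 MPa

1.5961 MPa


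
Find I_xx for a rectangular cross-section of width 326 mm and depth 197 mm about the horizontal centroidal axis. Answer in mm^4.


I = b * h^3 / 12
= 326 * 197^3 / 12
= 326 * 7645373 / 12
= 207699299.83 mm^4

207699299.83 mm^4


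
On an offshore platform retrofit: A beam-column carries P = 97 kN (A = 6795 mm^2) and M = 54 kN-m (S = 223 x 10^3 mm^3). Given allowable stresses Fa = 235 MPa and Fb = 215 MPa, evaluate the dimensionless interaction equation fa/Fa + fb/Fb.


f_a = P / A = 97000.0 / 6795 = 14.2752 MPa
f_b = M / S = 54000000.0 / 223000.0 = 242.1525 MPa
Ratio = f_a / Fa + f_b / Fb
= 14.2752 / 235 + 242.1525 / 215
= 1.187 (dimensionless)

1.187 (dimensionless)


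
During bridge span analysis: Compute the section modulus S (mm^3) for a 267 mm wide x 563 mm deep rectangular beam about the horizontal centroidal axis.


S = b * h^2 / 6
= 267 * 563^2 / 6
= 267 * 316969 / 6
= 14105120.5 mm^3

14105120.5 mm^3


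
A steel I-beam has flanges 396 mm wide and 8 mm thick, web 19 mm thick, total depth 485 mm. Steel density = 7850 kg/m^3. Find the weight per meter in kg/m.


A_flanges = 2 * 396 * 8 = 6336 mm^2
A_web = (485 - 2 * 8) * 19 = 8911 mm^2
A_total = 6336 + 8911 = 15247 mm^2 = 0.015247 m^2
Weight = rho * A = 7850 * 0.015247 = 119.689 kg/m

119.689 kg/m


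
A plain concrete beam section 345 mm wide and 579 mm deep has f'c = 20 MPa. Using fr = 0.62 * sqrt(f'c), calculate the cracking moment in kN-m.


fr = 0.62 * sqrt(20) = 0.62 * 4.4721 = 2.7727 MPa
I = 345 * 579^3 / 12 = 5580505496.25 mm^4
y_t = 289.5 mm
M_cr = fr * I / y_t = 2.7727 * 5580505496.25 / 289.5 N-mm
= 53.448 kN-m

53.448 kN-m


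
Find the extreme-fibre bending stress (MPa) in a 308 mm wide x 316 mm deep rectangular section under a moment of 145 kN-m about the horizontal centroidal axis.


I = b * h^3 / 12 = 308 * 316^3 / 12 = 809898730.67 mm^4
y = h / 2 = 316 / 2 = 158.0 mm
M = 145 kN-m = 145000000.0 N-mm
sigma = M * y / I = 145000000.0 * 158.0 / 809898730.67
= 28.29 MPa

28.29 MPa


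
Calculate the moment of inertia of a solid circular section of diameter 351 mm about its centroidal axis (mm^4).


r = d / 2 = 351 / 2 = 175.5 mm
I = pi * r^4 / 4 = pi * 175.5^4 / 4
= 745072208.91 mm^4

745072208.91 mm^4


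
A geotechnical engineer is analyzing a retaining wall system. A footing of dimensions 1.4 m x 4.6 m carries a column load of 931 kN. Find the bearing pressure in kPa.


A = 1.4 * 4.6 = 6.44 m^2
q = P / A = 931 / 6.44
= 144.5652 kPa

144.5652 kPa


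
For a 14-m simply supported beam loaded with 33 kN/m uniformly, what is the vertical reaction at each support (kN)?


Total load = w * L = 33 * 14 = 462 kN
By symmetry, each reaction R = total / 2 = 462 / 2 = 231.0 kN

231.0 kN


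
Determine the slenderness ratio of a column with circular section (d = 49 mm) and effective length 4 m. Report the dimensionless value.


Radius of gyration r = d / 4 = 49 / 4 = 12.25 mm
L_eff = 4000.0 mm
Slenderness ratio = L / r = 4000.0 / 12.25 = 326.53 (dimensionless)

326.53 (dimensionless)


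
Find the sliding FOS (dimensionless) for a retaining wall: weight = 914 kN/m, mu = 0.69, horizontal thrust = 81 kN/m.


Resisting force = mu * W = 0.69 * 914 = 630.66 kN/m
FOS = Resisting / Driving = 630.66 / 81
= 7.7859 (dimensionless)

7.7859 (dimensionless)


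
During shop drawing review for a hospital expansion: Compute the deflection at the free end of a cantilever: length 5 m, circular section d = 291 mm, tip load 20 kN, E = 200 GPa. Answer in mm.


I = pi * d^4 / 64 = pi * 291^4 / 64 = 351999344.44 mm^4
L = 5000.0 mm, P = 20000.0 N, E = 200000.0 MPa
delta = P * L^3 / (3 * E * I)
= 20000.0 * 5000.0^3 / (3 * 200000.0 * 351999344.44)
= 11.8371 mm

11.8371 mm


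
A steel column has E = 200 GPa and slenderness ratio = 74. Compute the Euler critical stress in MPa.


sigma_cr = pi^2 * E / lambda^2
= 9.8696 * 200000.0 / 74^2
= 9.8696 * 200000.0 / 5476
= 360.4677 MPa

360.4677 MPa


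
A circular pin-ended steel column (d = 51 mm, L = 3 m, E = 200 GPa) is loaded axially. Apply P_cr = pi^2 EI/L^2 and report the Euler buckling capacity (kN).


I = pi * d^4 / 64 = 332086.03 mm^4
L = 3000.0 mm
P_cr = pi^2 * E * I / L^2
= 9.8696 * 200000.0 * 332086.03 / 3000.0^2
= 72834.62 N = 72.8346 kN

72.8346 kN


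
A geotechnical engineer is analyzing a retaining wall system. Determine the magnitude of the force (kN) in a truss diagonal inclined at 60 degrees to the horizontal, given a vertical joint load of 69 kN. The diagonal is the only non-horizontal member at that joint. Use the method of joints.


At the joint, only the diagonal has a vertical component, so vertical equilibrium gives:
F * sin(60) = 69
F = 69 / sin(60)
= 69 / 0.866025
= 79.67 kN

79.67 kN


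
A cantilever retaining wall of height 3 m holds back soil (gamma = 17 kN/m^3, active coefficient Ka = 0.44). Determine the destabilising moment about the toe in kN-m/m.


Pa = 0.5 * Ka * gamma * H^2
= 0.5 * 0.44 * 17 * 3^2
= 33.66 kN/m
Arm = H / 3 = 3 / 3 = 1.0 m
Mo = Pa * arm = Pa * H / 3 = 33.66 * 3 / 3 = 33.66 kN-m/m

33.66 kN-m/m


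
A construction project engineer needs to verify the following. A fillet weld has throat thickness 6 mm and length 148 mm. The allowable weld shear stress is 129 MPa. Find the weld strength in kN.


Strength = throat * length * allowable stress
= 6 * 148 * 129 N
= 114552 N
= 114.55 kN

114.55 kN


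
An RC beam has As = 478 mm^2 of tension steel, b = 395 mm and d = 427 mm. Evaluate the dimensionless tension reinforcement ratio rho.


rho = As / (b * d)
= 478 / (395 * 427)
= 478 / 168665
= 0.002834 (dimensionless)

0.002834 (dimensionless)


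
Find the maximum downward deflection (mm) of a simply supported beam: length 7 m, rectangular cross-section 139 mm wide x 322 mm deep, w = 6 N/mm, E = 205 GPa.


I = 139 * 322^3 / 12 = 386724039.33 mm^4
L = 7000.0 mm, w = 6 N/mm, E = 205000.0 MPa
delta = 5 * w * L^4 / (384 * E * I)
= 5 * 6 * 7000.0^4 / (384 * 205000.0 * 386724039.33)
= 2.3661 mm

2.3661 mm


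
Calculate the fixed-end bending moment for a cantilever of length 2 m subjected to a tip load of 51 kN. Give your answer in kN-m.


For a cantilever with a point load at the free end:
M_max = P * L = 51 * 2 = 102 kN-m

102 kN-m


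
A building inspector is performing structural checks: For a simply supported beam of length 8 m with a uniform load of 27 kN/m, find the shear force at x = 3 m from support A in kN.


R_A = w * L / 2 = 27 * 8 / 2 = 108.0 kN
V(x) = R_A - w * x = 108.0 - 27 * 3
= 27.0 kN

27.0 kN


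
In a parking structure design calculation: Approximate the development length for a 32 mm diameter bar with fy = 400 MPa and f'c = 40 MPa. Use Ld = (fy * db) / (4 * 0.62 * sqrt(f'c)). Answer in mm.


Ld = (fy * db) / (4 * 0.62 * sqrt(f'c))
= (400 * 32) / (4 * 0.62 * sqrt(40))
= 12800 / 15.6849
= 816.07 mm

816.07 mm


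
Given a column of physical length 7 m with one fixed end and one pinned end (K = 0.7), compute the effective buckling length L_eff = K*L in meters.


L_eff = K * L
= 0.7 * 7
= 4.9 m

4.9 m


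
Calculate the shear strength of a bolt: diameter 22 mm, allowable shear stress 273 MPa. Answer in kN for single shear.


A = pi * d^2 / 4 = pi * 22^2 / 4 = 380.1327 mm^2
V = f_v * A / 1000 = 273 * 380.1327 / 1000
= 103.7762 kN

103.7762 kN


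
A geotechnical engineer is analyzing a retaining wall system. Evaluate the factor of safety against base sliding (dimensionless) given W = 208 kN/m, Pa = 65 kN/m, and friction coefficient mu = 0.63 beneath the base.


Resisting force = mu * W = 0.63 * 208 = 131.04 kN/m
FOS = Resisting / Driving = 131.04 / 65
= 2.016 (dimensionless)

2.016 (dimensionless)


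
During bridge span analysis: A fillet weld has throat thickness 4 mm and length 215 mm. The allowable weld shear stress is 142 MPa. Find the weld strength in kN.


Strength = throat * length * allowable stress
= 4 * 215 * 142 N
= 122120 N
= 122.12 kN

122.12 kN


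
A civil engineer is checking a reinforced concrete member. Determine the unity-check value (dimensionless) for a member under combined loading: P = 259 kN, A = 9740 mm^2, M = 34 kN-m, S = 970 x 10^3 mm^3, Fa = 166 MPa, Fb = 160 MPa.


f_a = P / A = 259000.0 / 9740 = 26.5914 MPa
f_b = M / S = 34000000.0 / 970000.0 = 35.0515 MPa
Ratio = f_a / Fa + f_b / Fb
= 26.5914 / 166 + 35.0515 / 160
= 0.3793 (dimensionless)

0.3793 (dimensionless)


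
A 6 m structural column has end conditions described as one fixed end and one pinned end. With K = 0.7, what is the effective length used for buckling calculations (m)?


L_eff = K * L
= 0.7 * 6
= 4.2 m

4.2 m


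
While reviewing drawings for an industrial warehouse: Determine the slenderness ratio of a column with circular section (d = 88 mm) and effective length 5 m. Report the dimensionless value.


Radius of gyration r = d / 4 = 88 / 4 = 22.0 mm
L_eff = 5000.0 mm
Slenderness ratio = L / r = 5000.0 / 22.0 = 227.27 (dimensionless)

227.27 (dimensionless)


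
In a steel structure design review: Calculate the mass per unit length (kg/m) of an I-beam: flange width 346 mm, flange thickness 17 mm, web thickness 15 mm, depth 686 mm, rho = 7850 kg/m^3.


A_flanges = 2 * 346 * 17 = 11764 mm^2
A_web = (686 - 2 * 17) * 15 = 9780 mm^2
A_total = 11764 + 9780 = 21544 mm^2 = 0.021544 m^2
Weight = rho * A = 7850 * 0.021544 = 169.1204 kg/m

169.1204 kg/m


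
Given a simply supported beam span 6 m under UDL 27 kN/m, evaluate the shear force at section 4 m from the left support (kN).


R_A = w * L / 2 = 27 * 6 / 2 = 81.0 kN
V(x) = R_A - w * x = 81.0 - 27 * 4
= -27.0 kN

-27.0 kN


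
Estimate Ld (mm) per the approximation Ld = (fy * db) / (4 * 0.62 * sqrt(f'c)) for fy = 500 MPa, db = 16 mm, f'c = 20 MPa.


Ld = (fy * db) / (4 * 0.62 * sqrt(f'c))
= (500 * 16) / (4 * 0.62 * sqrt(20))
= 8000 / 11.0909
= 721.31 mm

721.31 mm


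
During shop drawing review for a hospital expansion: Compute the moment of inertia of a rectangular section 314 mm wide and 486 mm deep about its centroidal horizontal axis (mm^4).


I = b * h^3 / 12
= 314 * 486^3 / 12
= 314 * 114791256 / 12
= 3003704532.0 mm^4

3003704532.0 mm^4


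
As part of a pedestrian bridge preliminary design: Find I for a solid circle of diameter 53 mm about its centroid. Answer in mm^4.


r = d / 2 = 53 / 2 = 26.5 mm
I = pi * r^4 / 4 = pi * 26.5^4 / 4
= 387323.08 mm^4

387323.08 mm^4


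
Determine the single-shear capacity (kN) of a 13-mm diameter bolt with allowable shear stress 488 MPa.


A = pi * d^2 / 4 = pi * 13^2 / 4 = 132.7323 mm^2
V = f_v * A / 1000 = 488 * 132.7323 / 1000
= 64.7734 kN

64.7734 kN


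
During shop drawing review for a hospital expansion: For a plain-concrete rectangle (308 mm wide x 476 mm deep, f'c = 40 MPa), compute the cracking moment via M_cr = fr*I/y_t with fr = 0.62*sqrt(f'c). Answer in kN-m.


fr = 0.62 * sqrt(40) = 0.62 * 6.3246 = 3.9212 MPa
I = 308 * 476^3 / 12 = 2768154517.33 mm^4
y_t = 238.0 mm
M_cr = fr * I / y_t = 3.9212 * 2768154517.33 / 238.0 N-mm
= 45.6074 kN-m

45.6074 kN-m


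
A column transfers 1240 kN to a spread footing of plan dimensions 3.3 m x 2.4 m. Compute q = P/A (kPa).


A = 3.3 * 2.4 = 7.92 m^2
q = P / A = 1240 / 7.92
= 156.5657 kPa

156.5657 kPa


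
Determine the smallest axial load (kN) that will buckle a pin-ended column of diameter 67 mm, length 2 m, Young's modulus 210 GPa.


I = pi * d^4 / 64 = 989165.84 mm^4
L = 2000.0 mm
P_cr = pi^2 * E * I / L^2
= 9.8696 * 210000.0 * 989165.84 / 2000.0^2
= 512540.46 N = 512.5405 kN

512.5405 kN


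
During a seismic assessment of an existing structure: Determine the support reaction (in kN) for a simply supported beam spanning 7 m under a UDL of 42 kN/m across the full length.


Total load = w * L = 42 * 7 = 294 kN
By symmetry, each reaction R = total / 2 = 294 / 2 = 147.0 kN

147.0 kN


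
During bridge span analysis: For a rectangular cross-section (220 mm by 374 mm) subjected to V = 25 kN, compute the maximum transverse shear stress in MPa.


A = b * h = 220 * 374 = 82280 mm^2
V = 25 kN = 25000.0 N
tau_max = 1.5 * V / A = 1.5 * 25000.0 / 82280
= 0.4558 MPa

0.4558 MPa


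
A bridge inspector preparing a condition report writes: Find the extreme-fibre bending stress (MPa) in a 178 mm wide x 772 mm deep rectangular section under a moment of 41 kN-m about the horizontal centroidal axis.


I = b * h^3 / 12 = 178 * 772^3 / 12 = 6824811445.33 mm^4
y = h / 2 = 772 / 2 = 386.0 mm
M = 41 kN-m = 41000000.0 N-mm
sigma = M * y / I = 41000000.0 * 386.0 / 6824811445.33
= 2.32 MPa

2.32 MPa


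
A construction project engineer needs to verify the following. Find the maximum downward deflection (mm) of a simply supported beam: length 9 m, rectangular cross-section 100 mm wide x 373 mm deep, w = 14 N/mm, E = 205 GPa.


I = 100 * 373^3 / 12 = 432459308.33 mm^4
L = 9000.0 mm, w = 14 N/mm, E = 205000.0 MPa
delta = 5 * w * L^4 / (384 * E * I)
= 5 * 14 * 9000.0^4 / (384 * 205000.0 * 432459308.33)
= 13.4908 mm

13.4908 mm


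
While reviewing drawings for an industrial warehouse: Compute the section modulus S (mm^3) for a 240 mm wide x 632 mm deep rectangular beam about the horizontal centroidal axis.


S = b * h^2 / 6
= 240 * 632^2 / 6
= 240 * 399424 / 6
= 15976960.0 mm^3

15976960.0 mm^3


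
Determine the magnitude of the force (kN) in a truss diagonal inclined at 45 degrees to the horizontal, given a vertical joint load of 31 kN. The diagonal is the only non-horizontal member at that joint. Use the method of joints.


At the joint, only the diagonal has a vertical component, so vertical equilibrium gives:
F * sin(45) = 31
F = 31 / sin(45)
= 31 / 0.707107
= 43.84 kN

43.84 kN


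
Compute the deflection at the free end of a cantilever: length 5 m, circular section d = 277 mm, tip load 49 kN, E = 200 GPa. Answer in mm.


I = pi * d^4 / 64 = pi * 277^4 / 64 = 288994099.02 mm^4
L = 5000.0 mm, P = 49000.0 N, E = 200000.0 MPa
delta = P * L^3 / (3 * E * I)
= 49000.0 * 5000.0^3 / (3 * 200000.0 * 288994099.02)
= 35.3237 mm

35.3237 mm


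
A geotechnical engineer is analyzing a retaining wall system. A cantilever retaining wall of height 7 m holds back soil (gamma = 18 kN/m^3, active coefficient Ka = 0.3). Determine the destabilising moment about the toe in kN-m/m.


Pa = 0.5 * Ka * gamma * H^2
= 0.5 * 0.3 * 18 * 7^2
= 132.3 kN/m
Arm = H / 3 = 7 / 3 = 2.3333 m
Mo = Pa * arm = Pa * H / 3 = 132.3 * 7 / 3 = 308.7 kN-m/m

308.7 kN-m/m


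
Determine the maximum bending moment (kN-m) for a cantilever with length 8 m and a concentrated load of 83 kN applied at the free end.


For a cantilever with a point load at the free end:
M_max = P * L = 83 * 8 = 664 kN-m

664 kN-m


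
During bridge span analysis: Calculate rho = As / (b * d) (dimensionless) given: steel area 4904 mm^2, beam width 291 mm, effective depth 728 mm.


rho = As / (b * d)
= 4904 / (291 * 728)
= 4904 / 211848
= 0.023149 (dimensionless)

0.023149 (dimensionless)


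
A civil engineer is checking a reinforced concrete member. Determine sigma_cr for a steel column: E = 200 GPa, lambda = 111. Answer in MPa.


sigma_cr = pi^2 * E / lambda^2
= 9.8696 * 200000.0 / 111^2
= 9.8696 * 200000.0 / 12321
= 160.2078 MPa

160.2078 MPa


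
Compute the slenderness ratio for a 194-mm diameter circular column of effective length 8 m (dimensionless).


Radius of gyration r = d / 4 = 194 / 4 = 48.5 mm
L_eff = 8000.0 mm
Slenderness ratio = L / r = 8000.0 / 48.5 = 164.95 (dimensionless)

164.95 (dimensionless)


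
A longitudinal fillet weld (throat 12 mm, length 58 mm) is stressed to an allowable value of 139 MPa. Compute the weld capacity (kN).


Strength = throat * length * allowable stress
= 12 * 58 * 139 N
= 96744 N
= 96.74 kN

96.74 kN


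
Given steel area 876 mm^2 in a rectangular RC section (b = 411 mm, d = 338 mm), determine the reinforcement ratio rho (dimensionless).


rho = As / (b * d)
= 876 / (411 * 338)
= 876 / 138918
= 0.006306 (dimensionless)

0.006306 (dimensionless)


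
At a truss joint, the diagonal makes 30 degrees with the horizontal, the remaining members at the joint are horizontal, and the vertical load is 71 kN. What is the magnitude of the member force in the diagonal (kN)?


At the joint, only the diagonal has a vertical component, so vertical equilibrium gives:
F * sin(30) = 71
F = 71 / sin(30)
= 71 / 0.5
= 142.0 kN

142.0 kN


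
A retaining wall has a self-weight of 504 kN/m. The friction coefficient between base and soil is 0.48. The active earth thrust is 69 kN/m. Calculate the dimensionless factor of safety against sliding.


Resisting force = mu * W = 0.48 * 504 = 241.92 kN/m
FOS = Resisting / Driving = 241.92 / 69
= 3.5061 (dimensionless)

3.5061 (dimensionless)


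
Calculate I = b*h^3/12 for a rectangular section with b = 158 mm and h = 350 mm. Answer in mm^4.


I = b * h^3 / 12
= 158 * 350^3 / 12
= 158 * 42875000 / 12
= 564520833.33 mm^4

564520833.33 mm^4


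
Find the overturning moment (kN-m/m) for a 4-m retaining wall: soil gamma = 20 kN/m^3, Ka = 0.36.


Pa = 0.5 * Ka * gamma * H^2
= 0.5 * 0.36 * 20 * 4^2
= 57.6 kN/m
Arm = H / 3 = 4 / 3 = 1.3333 m
Mo = Pa * arm = Pa * H / 3 = 57.6 * 4 / 3 = 76.8 kN-m/m

76.8 kN-m/m


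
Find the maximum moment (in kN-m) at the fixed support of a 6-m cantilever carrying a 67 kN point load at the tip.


For a cantilever with a point load at the free end:
M_max = P * L = 67 * 6 = 402 kN-m

402 kN-m


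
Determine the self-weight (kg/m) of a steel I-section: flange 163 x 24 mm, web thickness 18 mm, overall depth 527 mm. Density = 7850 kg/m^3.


A_flanges = 2 * 163 * 24 = 7824 mm^2
A_web = (527 - 2 * 24) * 18 = 8622 mm^2
A_total = 7824 + 8622 = 16446 mm^2 = 0.016446 m^2
Weight = rho * A = 7850 * 0.016446 = 129.1011 kg/m

129.1011 kg/m


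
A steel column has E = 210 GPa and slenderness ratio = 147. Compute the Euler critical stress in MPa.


sigma_cr = pi^2 * E / lambda^2
= 9.8696 * 210000.0 / 147^2
= 9.8696 * 210000.0 / 21609
= 95.9145 MPa

95.9145 MPa


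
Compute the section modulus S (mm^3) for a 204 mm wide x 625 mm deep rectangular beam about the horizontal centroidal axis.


S = b * h^2 / 6
= 204 * 625^2 / 6
= 204 * 390625 / 6
= 13281250.0 mm^3

13281250.0 mm^3


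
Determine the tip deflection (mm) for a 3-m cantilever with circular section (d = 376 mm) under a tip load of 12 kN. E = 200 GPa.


I = pi * d^4 / 64 = pi * 376^4 / 64 = 981118078.81 mm^4
L = 3000.0 mm, P = 12000.0 N, E = 200000.0 MPa
delta = P * L^3 / (3 * E * I)
= 12000.0 * 3000.0^3 / (3 * 200000.0 * 981118078.81)
= 0.5504 mm

0.5504 mm


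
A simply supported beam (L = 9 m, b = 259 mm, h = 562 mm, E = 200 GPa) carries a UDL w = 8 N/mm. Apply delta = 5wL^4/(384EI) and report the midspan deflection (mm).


I = 259 * 562^3 / 12 = 3831135079.33 mm^4
L = 9000.0 mm, w = 8 N/mm, E = 200000.0 MPa
delta = 5 * w * L^4 / (384 * E * I)
= 5 * 8 * 9000.0^4 / (384 * 200000.0 * 3831135079.33)
= 0.892 mm

0.892 mm


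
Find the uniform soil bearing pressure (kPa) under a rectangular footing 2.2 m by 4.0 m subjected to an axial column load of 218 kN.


A = 2.2 * 4.0 = 8.8 m^2
q = P / A = 218 / 8.8
= 24.7727 kPa

24.7727 kPa


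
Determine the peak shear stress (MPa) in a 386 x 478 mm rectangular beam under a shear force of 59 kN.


A = b * h = 386 * 478 = 184508 mm^2
V = 59 kN = 59000.0 N
tau_max = 1.5 * V / A = 1.5 * 59000.0 / 184508
= 0.4797 MPa

0.4797 MPa


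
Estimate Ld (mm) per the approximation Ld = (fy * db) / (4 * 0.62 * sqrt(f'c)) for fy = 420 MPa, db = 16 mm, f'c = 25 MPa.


Ld = (fy * db) / (4 * 0.62 * sqrt(f'c))
= (420 * 16) / (4 * 0.62 * sqrt(25))
= 6720 / 12.4
= 541.94 mm

541.94 mm


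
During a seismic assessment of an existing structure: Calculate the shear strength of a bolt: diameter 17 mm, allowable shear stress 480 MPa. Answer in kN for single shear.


A = pi * d^2 / 4 = pi * 17^2 / 4 = 226.9801 mm^2
V = f_v * A / 1000 = 480 * 226.9801 / 1000
= 108.9504 kN

108.9504 kN


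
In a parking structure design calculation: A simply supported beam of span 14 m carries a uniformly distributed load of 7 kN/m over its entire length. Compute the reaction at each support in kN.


Total load = w * L = 7 * 14 = 98 kN
By symmetry, each reaction R = total / 2 = 98 / 2 = 49.0 kN

49.0 kN


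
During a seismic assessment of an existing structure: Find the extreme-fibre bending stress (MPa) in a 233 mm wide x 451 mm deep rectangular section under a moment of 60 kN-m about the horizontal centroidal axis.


I = b * h^3 / 12 = 233 * 451^3 / 12 = 1781165606.92 mm^4
y = h / 2 = 451 / 2 = 225.5 mm
M = 60 kN-m = 60000000.0 N-mm
sigma = M * y / I = 60000000.0 * 225.5 / 1781165606.92
= 7.6 MPa

7.6 MPa


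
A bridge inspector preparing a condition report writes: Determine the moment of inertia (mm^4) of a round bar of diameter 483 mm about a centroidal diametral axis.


r = d / 2 = 483 / 2 = 241.5 mm
I = pi * r^4 / 4 = pi * 241.5^4 / 4
= 2671519950.14 mm^4

2671519950.14 mm^4


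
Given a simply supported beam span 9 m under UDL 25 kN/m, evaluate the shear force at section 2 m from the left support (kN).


R_A = w * L / 2 = 25 * 9 / 2 = 112.5 kN
V(x) = R_A - w * x = 112.5 - 25 * 2
= 62.5 kN

62.5 kN


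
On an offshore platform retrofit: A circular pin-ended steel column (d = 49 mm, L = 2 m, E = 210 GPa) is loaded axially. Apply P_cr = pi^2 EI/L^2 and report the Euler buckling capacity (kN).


I = pi * d^4 / 64 = 282979.01 mm^4
L = 2000.0 mm
P_cr = pi^2 * E * I / L^2
= 9.8696 * 210000.0 * 282979.01 / 2000.0^2
= 146626.77 N = 146.6268 kN

146.6268 kN


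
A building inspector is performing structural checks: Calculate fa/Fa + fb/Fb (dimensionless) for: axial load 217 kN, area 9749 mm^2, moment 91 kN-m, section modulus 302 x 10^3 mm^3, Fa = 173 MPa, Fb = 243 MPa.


f_a = P / A = 217000.0 / 9749 = 22.2587 MPa
f_b = M / S = 91000000.0 / 302000.0 = 301.3245 MPa
Ratio = f_a / Fa + f_b / Fb
= 22.2587 / 173 + 301.3245 / 243
= 1.3687 (dimensionless)

1.3687 (dimensionless)


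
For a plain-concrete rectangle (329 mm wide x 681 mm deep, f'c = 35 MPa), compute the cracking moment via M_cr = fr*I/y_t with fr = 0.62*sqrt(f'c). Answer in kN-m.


fr = 0.62 * sqrt(35) = 0.62 * 5.9161 = 3.668 MPa
I = 329 * 681^3 / 12 = 8658765690.75 mm^4
y_t = 340.5 mm
M_cr = fr * I / y_t = 3.668 * 8658765690.75 / 340.5 N-mm
= 93.2749 kN-m

93.2749 kN-m


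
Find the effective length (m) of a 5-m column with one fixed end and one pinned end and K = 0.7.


L_eff = K * L
= 0.7 * 5
= 3.5 m

3.5 m


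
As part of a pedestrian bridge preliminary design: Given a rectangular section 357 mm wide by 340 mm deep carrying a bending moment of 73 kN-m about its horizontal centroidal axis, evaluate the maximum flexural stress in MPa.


I = b * h^3 / 12 = 357 * 340^3 / 12 = 1169294000.0 mm^4
y = h / 2 = 340 / 2 = 170.0 mm
M = 73 kN-m = 73000000.0 N-mm
sigma = M * y / I = 73000000.0 * 170.0 / 1169294000.0
= 10.61 MPa

10.61 MPa


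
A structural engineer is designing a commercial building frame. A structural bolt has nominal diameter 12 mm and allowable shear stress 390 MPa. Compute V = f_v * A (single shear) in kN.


A = pi * d^2 / 4 = pi * 12^2 / 4 = 113.0973 mm^2
V = f_v * A / 1000 = 390 * 113.0973 / 1000
= 44.108 kN

44.108 kN


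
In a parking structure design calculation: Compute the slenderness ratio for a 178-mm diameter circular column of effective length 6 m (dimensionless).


Radius of gyration r = d / 4 = 178 / 4 = 44.5 mm
L_eff = 6000.0 mm
Slenderness ratio = L / r = 6000.0 / 44.5 = 134.83 (dimensionless)

134.83 (dimensionless)


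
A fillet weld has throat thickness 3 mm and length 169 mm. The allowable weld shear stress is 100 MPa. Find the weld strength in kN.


Strength = throat * length * allowable stress
= 3 * 169 * 100 N
= 50700 N
= 50.7 kN

50.7 kN


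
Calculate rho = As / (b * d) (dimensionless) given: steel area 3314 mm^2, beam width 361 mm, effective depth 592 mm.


rho = As / (b * d)
= 3314 / (361 * 592)
= 3314 / 213712
= 0.015507 (dimensionless)

0.015507 (dimensionless)


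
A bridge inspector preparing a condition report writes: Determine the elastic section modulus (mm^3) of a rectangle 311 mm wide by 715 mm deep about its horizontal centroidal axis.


S = b * h^2 / 6
= 311 * 715^2 / 6
= 311 * 511225 / 6
= 26498495.83 mm^3

26498495.83 mm^3


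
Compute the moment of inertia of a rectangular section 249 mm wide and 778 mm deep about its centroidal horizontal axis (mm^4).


I = b * h^3 / 12
= 249 * 778^3 / 12
= 249 * 470910952 / 12
= 9771402254.0 mm^4

9771402254.0 mm^4


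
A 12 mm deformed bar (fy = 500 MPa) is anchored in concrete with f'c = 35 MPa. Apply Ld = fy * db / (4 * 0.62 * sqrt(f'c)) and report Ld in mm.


Ld = (fy * db) / (4 * 0.62 * sqrt(f'c))
= (500 * 12) / (4 * 0.62 * sqrt(35))
= 6000 / 14.6719
= 408.95 mm

408.95 mm


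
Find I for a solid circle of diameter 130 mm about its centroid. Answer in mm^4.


r = d / 2 = 130 / 2 = 65.0 mm
I = pi * r^4 / 4 = pi * 65.0^4 / 4
= 14019848.09 mm^4

14019848.09 mm^4


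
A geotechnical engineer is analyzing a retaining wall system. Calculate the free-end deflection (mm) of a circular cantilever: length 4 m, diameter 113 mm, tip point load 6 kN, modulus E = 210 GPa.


I = pi * d^4 / 64 = pi * 113^4 / 64 = 8003568.62 mm^4
L = 4000.0 mm, P = 6000.0 N, E = 210000.0 MPa
delta = P * L^3 / (3 * E * I)
= 6000.0 * 4000.0^3 / (3 * 210000.0 * 8003568.62)
= 76.1565 mm

76.1565 mm


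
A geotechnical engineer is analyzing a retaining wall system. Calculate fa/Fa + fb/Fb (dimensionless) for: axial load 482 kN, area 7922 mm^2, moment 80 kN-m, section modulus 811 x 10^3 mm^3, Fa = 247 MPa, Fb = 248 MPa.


f_a = P / A = 482000.0 / 7922 = 60.8432 MPa
f_b = M / S = 80000000.0 / 811000.0 = 98.6436 MPa
Ratio = f_a / Fa + f_b / Fb
= 60.8432 / 247 + 98.6436 / 248
= 0.6441 (dimensionless)

0.6441 (dimensionless)


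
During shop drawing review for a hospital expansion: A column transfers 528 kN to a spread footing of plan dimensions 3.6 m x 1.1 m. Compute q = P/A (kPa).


A = 3.6 * 1.1 = 3.96 m^2
q = P / A = 528 / 3.96
= 133.3333 kPa

133.3333 kPa


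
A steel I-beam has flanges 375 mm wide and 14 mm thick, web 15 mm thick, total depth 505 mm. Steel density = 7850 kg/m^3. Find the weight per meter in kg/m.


A_flanges = 2 * 375 * 14 = 10500 mm^2
A_web = (505 - 2 * 14) * 15 = 7155 mm^2
A_total = 10500 + 7155 = 17655 mm^2 = 0.017655 m^2
Weight = rho * A = 7850 * 0.017655 = 138.5917 kg/m

138.5917 kg/m


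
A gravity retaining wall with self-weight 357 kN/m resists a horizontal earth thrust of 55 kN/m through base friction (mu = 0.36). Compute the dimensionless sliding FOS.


Resisting force = mu * W = 0.36 * 357 = 128.52 kN/m
FOS = Resisting / Driving = 128.52 / 55
= 2.3367 (dimensionless)

2.3367 (dimensionless)


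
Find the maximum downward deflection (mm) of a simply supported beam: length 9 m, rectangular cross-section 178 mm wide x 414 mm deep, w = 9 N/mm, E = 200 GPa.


I = 178 * 414^3 / 12 = 1052542836.0 mm^4
L = 9000.0 mm, w = 9 N/mm, E = 200000.0 MPa
delta = 5 * w * L^4 / (384 * E * I)
= 5 * 9 * 9000.0^4 / (384 * 200000.0 * 1052542836.0)
= 3.6524 mm

3.6524 mm


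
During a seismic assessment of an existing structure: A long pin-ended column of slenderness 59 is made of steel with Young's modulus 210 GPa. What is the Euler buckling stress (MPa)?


sigma_cr = pi^2 * E / lambda^2
= 9.8696 * 210000.0 / 59^2
= 9.8696 * 210000.0 / 3481
= 595.4085 MPa

595.4085 MPa


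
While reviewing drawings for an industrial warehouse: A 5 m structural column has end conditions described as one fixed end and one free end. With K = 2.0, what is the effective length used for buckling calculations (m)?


L_eff = K * L
= 2.0 * 5
= 10.0 m

10.0 m


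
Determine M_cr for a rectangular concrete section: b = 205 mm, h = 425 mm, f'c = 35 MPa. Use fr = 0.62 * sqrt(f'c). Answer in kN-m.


fr = 0.62 * sqrt(35) = 0.62 * 5.9161 = 3.668 MPa
I = 205 * 425^3 / 12 = 1311412760.42 mm^4
y_t = 212.5 mm
M_cr = fr * I / y_t = 3.668 * 1311412760.42 / 212.5 N-mm
= 22.6363 kN-m

22.6363 kN-m


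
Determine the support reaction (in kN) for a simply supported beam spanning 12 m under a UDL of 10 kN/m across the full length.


Total load = w * L = 10 * 12 = 120 kN
By symmetry, each reaction R = total / 2 = 120 / 2 = 60.0 kN

60.0 kN


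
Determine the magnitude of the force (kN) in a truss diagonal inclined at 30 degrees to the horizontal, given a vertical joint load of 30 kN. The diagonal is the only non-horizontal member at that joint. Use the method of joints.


At the joint, only the diagonal has a vertical component, so vertical equilibrium gives:
F * sin(30) = 30
F = 30 / sin(30)
= 30 / 0.5
= 60.0 kN

60.0 kN


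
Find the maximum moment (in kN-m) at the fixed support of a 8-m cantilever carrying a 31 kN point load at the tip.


For a cantilever with a point load at the free end:
M_max = P * L = 31 * 8 = 248 kN-m

248 kN-m


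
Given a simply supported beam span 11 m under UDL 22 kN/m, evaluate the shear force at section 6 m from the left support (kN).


R_A = w * L / 2 = 22 * 11 / 2 = 121.0 kN
V(x) = R_A - w * x = 121.0 - 22 * 6
= -11.0 kN

-11.0 kN


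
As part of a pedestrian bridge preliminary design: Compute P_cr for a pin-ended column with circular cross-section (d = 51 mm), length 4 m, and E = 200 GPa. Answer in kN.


I = pi * d^4 / 64 = 332086.03 mm^4
L = 4000.0 mm
P_cr = pi^2 * E * I / L^2
= 9.8696 * 200000.0 * 332086.03 / 4000.0^2
= 40969.47 N = 40.9695 kN

40.9695 kN


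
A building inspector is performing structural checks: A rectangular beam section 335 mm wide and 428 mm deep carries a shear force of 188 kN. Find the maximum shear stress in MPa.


A = b * h = 335 * 428 = 143380 mm^2
V = 188 kN = 188000.0 N
tau_max = 1.5 * V / A = 1.5 * 188000.0 / 143380
= 1.9668 MPa

1.9668 MPa


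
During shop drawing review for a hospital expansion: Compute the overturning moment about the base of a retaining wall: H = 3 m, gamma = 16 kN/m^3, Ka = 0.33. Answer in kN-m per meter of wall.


Pa = 0.5 * Ka * gamma * H^2
= 0.5 * 0.33 * 16 * 3^2
= 23.76 kN/m
Arm = H / 3 = 3 / 3 = 1.0 m
Mo = Pa * arm = Pa * H / 3 = 23.76 * 3 / 3 = 23.76 kN-m/m

23.76 kN-m/m


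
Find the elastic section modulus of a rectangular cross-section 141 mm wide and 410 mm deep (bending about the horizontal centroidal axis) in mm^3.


S = b * h^2 / 6
= 141 * 410^2 / 6
= 141 * 168100 / 6
= 3950350.0 mm^3

3950350.0 mm^3


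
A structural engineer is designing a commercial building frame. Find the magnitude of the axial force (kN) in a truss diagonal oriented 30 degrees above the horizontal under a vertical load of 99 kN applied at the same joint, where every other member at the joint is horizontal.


At the joint, only the diagonal has a vertical component, so vertical equilibrium gives:
F * sin(30) = 99
F = 99 / sin(30)
= 99 / 0.5
= 198.0 kN

198.0 kN


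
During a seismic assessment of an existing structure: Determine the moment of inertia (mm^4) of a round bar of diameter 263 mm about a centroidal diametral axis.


r = d / 2 = 263 / 2 = 131.5 mm
I = pi * r^4 / 4 = pi * 131.5^4 / 4
= 234851258.98 mm^4

234851258.98 mm^4


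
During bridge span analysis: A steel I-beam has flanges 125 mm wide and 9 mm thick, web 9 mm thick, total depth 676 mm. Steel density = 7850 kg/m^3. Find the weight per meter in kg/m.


A_flanges = 2 * 125 * 9 = 2250 mm^2
A_web = (676 - 2 * 9) * 9 = 5922 mm^2
A_total = 2250 + 5922 = 8172 mm^2 = 0.008172 m^2
Weight = rho * A = 7850 * 0.008172 = 64.1502 kg/m

64.1502 kg/m
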